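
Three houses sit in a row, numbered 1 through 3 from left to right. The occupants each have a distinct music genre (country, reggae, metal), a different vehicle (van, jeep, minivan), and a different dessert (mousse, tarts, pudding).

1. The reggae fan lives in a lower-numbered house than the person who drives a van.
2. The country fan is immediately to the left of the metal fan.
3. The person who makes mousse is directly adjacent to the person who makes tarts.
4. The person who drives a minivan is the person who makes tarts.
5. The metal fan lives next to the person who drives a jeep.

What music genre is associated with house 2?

The only music genre still possible for house 3 is metal.
From clue 2, the country fan must be in house 2.
By clue 5, the person who drives a jeep is in house 2.
So house 1 gets reggae for music genre.
House 1's vehicle must be minivan (nothing else left).
The only vehicle still possible for house 3 is van.
The person who makes tarts is in house 1 (clue 4).
By clue 3, the person who makes mousse is in house 2.
House 3's dessert must be pudding (nothing else left).
So: house 1 = reggae/minivan/tarts, house 2 = country/jeep/mousse, house 3 = metal/van/pudding.

country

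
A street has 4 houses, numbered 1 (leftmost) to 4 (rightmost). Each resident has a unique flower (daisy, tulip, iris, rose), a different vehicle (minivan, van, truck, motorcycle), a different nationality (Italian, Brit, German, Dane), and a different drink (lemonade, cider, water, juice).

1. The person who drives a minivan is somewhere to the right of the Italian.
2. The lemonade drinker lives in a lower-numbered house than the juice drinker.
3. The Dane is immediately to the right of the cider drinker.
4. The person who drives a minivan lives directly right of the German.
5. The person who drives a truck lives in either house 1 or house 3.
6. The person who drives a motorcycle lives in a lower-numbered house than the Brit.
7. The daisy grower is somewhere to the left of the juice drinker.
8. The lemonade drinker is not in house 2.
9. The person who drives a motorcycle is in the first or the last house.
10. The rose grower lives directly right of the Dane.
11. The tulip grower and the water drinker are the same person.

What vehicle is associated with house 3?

truck

By clue 9, the person who drives a motorcycle is in house 1.
So house 4 gets Brit for nationality.
So house 3 gets truck for vehicle.
The rose grower is narrowed to house 3 or 4; consider each.
Placing it in house 4 leads to a contradiction, so it's in house 3.
Clue 10 places the Dane in house 2.
Clue 3: the cider drinker is in house 1.
Clue 2 places the juice drinker in house 4.
That leaves water as the drink for house 2.
The only drink still possible for house 3 is lemonade.
From clue 11, the tulip grower must be in house 2.
So house 4 gets iris for flower.
That leaves daisy as the flower for house 1.
The person who drives a minivan is narrowed to house 2 or 4; consider each.
Placing it in house 2 leads to a contradiction, so it's in house 4.
The German is in house 3 (clue 4).
House 2's vehicle must be van (nothing else left).
House 1's nationality must be Italian (nothing else left).
So: house 1 = daisy/motorcycle/Italian/cider, house 2 = tulip/van/Dane/water, house 3 = rose/truck/German/lemonade, house 4 = iris/minivan/Brit/juice.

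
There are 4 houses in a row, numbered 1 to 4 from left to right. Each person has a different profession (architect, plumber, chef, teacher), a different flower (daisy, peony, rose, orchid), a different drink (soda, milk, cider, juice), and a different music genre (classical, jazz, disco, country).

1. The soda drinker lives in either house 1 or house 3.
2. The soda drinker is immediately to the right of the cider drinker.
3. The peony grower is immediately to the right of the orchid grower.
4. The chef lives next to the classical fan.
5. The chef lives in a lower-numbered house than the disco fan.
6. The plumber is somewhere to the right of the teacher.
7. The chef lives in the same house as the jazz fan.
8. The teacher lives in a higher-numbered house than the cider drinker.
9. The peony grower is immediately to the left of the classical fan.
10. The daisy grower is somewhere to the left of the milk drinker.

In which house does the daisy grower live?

The soda drinker is in house 3 (clue 2).
The cider drinker is in house 2 (clue 2).
The teacher is in house 3 (clue 8).
House 4's flower must be rose (nothing else left).
That leaves juice as the drink for house 1.
That leaves milk as the drink for house 4.
From clue 4, the chef must be in house 2.
Clue 4: the classical fan is in house 3.
Clue 6 places the plumber in house 4.
Clue 7 places the jazz fan in house 2.
Clue 9: the peony grower is in house 2.
The only profession still possible for house 1 is architect.
The only flower still possible for house 1 is orchid.
House 3 flower: only daisy fits.
That leaves country as the music genre for house 1.
The only music genre still possible for house 4 is disco.
So: house 1 = architect/orchid/juice/country, house 2 = chef/peony/cider/jazz, house 3 = teacher/daisy/soda/classical, house 4 = plumber/rose/milk/disco.

3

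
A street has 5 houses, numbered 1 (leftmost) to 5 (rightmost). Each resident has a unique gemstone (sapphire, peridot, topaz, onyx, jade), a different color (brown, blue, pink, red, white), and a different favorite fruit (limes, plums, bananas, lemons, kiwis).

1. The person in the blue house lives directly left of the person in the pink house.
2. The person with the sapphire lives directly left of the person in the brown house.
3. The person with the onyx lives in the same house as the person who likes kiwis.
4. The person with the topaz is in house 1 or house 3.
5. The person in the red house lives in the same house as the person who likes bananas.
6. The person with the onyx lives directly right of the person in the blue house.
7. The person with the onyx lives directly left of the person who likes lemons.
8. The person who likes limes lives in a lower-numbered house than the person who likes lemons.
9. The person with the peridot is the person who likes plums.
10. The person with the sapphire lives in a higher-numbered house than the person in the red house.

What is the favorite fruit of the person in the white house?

lemons

The person with the topaz is narrowed to house 1 or 3; consider each.
Placing it in house 3 leads to a contradiction, so it's in house 1.
The person with the onyx is narrowed to house 2 or 3 or 4; consider each.
Placing it in house 2 and house 4 leads to a contradiction, so it's in house 3.
The person who likes kiwis is in house 3 (clue 3).
Clue 6 places the person in the blue house in house 2.
The person who likes lemons is in house 4 (clue 7).
House 5 favorite fruit: only plums fits.
Clue 1 places the person in the pink house in house 3.
Clue 5: the person in the red house is in house 1.
The person who likes bananas is in house 1 (clue 5).
Clue 9 places the person with the peridot in house 5.
That leaves white as the color for house 4.
The only color still possible for house 5 is brown.
That leaves limes as the favorite fruit for house 2.
By clue 2, the person with the sapphire is in house 4.
That leaves jade as the gemstone for house 2.
So: house 1 = topaz/red/bananas, house 2 = jade/blue/limes, house 3 = onyx/pink/kiwis, house 4 = sapphire/white/lemons, house 5 = peridot/brown/plums.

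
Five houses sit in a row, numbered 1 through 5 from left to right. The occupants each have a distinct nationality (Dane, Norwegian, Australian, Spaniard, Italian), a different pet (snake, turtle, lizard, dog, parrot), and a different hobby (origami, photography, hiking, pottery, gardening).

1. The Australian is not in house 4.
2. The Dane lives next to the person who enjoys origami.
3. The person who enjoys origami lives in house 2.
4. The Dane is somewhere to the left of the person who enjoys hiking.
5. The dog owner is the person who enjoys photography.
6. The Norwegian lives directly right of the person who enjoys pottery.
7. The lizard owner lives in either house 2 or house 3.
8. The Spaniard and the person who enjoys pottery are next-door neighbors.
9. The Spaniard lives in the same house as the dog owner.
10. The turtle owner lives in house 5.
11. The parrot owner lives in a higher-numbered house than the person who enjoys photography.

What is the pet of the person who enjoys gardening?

Clue 3 places the person who enjoys origami in house 2.
Clue 10 places the turtle owner in house 5.
So house 1 gets snake for pet.
Clue 5: the dog owner is in house 3.
From clue 5, the person who enjoys photography must be in house 3.
The Spaniard is in house 3 (clue 9).
From clue 11, the parrot owner must be in house 4.
House 2 pet: only lizard fits.
So house 1 gets gardening for hobby.
House 4 hobby: only pottery fits.
That leaves hiking as the hobby for house 5.
From clue 6, the Norwegian must be in house 5.
House 1's nationality must be Dane (nothing else left).
House 2 nationality: only Australian fits.
House 4's nationality must be Italian (nothing else left).
So: house 1 = Dane/snake/gardening, house 2 = Australian/lizard/origami, house 3 = Spaniard/dog/photography, house 4 = Italian/parrot/pottery, house 5 = Norwegian/turtle/hiking.

snake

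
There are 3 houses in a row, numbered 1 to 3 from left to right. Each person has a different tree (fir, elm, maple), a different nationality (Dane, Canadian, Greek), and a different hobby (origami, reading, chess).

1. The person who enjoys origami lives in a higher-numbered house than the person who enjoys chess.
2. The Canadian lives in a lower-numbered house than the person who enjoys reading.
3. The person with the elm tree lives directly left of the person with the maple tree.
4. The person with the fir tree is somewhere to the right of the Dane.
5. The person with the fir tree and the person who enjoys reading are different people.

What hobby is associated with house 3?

origami

House 1 tree: only elm fits.
So house 3 gets Greek for nationality.
House 1's hobby must be chess (nothing else left).
Clue 3: the person with the maple tree is in house 2.
The only tree still possible for house 3 is fir.
Clue 5 places the person who enjoys reading in house 2.
House 3 hobby: only origami fits.
The Canadian is in house 1 (clue 2).
That leaves Dane as the nationality for house 2.
So: house 1 = elm/Canadian/chess, house 2 = maple/Dane/reading, house 3 = fir/Greek/origami.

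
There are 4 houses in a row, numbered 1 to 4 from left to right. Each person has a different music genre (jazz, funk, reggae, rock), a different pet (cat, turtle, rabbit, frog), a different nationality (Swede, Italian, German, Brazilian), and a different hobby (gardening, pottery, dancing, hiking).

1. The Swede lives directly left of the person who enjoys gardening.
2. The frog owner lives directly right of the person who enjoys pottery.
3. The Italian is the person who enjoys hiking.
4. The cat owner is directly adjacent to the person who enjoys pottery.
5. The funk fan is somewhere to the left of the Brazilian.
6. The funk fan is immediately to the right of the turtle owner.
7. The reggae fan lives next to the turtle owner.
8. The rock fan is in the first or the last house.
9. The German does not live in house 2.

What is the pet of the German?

The funk fan is narrowed to house 2 or 3; consider each.
Placing it in house 2 leads to a contradiction, so it's in house 3.
The Brazilian is in house 4 (clue 5).
Clue 6: the turtle owner is in house 2.
So house 1 gets reggae for music genre.
So house 2 gets jazz for music genre.
House 4 music genre: only rock fits.
The frog owner is narrowed to house 3 or 4; consider each.
Placing it in house 4 leads to a contradiction, so it's in house 3.
From clue 2, the person who enjoys pottery must be in house 2.
House 4 pet: only rabbit fits.
House 1 pet: only cat fits.
House 2 nationality: only Swede fits.
The person who enjoys gardening is in house 3 (clue 1).
So house 1 gets hiking for hobby.
That leaves dancing as the hobby for house 4.
From clue 3, the Italian must be in house 1.
That leaves German as the nationality for house 3.
So: house 1 = reggae/cat/Italian/hiking, house 2 = jazz/turtle/Swede/pottery, house 3 = funk/frog/German/gardening, house 4 = rock/rabbit/Brazilian/dancing.

frog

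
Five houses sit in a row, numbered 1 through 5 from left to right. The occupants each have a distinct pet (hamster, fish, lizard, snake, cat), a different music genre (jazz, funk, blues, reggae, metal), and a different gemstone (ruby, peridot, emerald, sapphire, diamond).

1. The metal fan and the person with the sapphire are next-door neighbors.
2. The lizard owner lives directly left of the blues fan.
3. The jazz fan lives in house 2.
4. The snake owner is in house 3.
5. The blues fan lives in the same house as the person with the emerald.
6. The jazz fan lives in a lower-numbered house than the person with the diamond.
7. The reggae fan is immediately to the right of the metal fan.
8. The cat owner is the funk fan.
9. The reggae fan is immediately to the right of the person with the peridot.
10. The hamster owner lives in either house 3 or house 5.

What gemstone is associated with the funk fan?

Clue 3: the jazz fan is in house 2.
From clue 4, the snake owner must be in house 3.
The only pet still possible for house 5 is hamster.
That leaves funk as the music genre for house 1.
So house 1 gets ruby for gemstone.
House 2's gemstone must be sapphire (nothing else left).
Clue 1: the metal fan is in house 3.
From clue 7, the reggae fan must be in house 4.
By clue 8, the cat owner is in house 1.
From clue 9, the person with the peridot must be in house 3.
House 5 music genre: only blues fits.
House 4 gemstone: only diamond fits.
That leaves emerald as the gemstone for house 5.
By clue 2, the lizard owner is in house 4.
The only pet still possible for house 2 is fish.
So: house 1 = cat/funk/ruby, house 2 = fish/jazz/sapphire, house 3 = snake/metal/peridot, house 4 = lizard/reggae/diamond, house 5 = hamster/blues/emerald.

ruby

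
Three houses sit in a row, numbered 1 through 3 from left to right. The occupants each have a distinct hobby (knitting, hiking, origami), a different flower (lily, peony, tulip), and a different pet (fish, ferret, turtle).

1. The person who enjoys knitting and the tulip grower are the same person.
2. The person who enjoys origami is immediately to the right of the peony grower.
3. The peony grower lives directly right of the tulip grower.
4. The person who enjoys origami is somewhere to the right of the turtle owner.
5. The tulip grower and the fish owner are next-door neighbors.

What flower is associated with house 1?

By clue 3, the peony grower is in house 2.
From clue 3, the tulip grower must be in house 1.
By clue 5, the fish owner is in house 2.
The only flower still possible for house 3 is lily.
House 1 pet: only turtle fits.
That leaves ferret as the pet for house 3.
The person who enjoys knitting is in house 1 (clue 1).
The person who enjoys origami is in house 3 (clue 2).
That leaves hiking as the hobby for house 2.
So: house 1 = knitting/tulip/turtle, house 2 = hiking/peony/fish, house 3 = origami/lily/ferret.

tulip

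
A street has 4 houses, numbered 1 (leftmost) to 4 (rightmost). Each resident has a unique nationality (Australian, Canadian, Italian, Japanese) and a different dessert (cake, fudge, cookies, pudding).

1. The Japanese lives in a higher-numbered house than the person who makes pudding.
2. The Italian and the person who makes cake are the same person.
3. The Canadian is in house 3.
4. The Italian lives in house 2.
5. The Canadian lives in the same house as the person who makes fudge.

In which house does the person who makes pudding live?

Clue 3: the Canadian is in house 3.
By clue 4, the Italian is in house 2.
From clue 5, the person who makes fudge must be in house 3.
So house 1 gets Australian for nationality.
House 4 nationality: only Japanese fits.
Clue 2 places the person who makes cake in house 2.
That leaves pudding as the dessert for house 1.
That leaves cookies as the dessert for house 4.
So: house 1 = Australian/pudding, house 2 = Italian/cake, house 3 = Canadian/fudge, house 4 = Japanese/cookies.

1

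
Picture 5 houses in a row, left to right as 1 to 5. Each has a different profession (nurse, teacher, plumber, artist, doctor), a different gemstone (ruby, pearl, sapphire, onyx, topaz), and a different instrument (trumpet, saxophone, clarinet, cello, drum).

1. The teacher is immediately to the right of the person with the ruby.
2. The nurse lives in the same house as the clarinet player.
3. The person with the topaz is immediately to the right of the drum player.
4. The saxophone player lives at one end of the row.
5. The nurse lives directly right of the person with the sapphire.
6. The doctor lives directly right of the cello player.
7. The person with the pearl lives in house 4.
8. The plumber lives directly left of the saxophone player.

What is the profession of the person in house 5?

doctor

The person with the pearl is in house 4 (clue 7).
The plumber is in house 4 (clue 8).
By clue 8, the saxophone player is in house 5.
So house 1 gets artist for profession.
That leaves doctor as the profession for house 5.
From clue 6, the cello player must be in house 4.
House 5's gemstone must be onyx (nothing else left).
That leaves topaz as the gemstone for house 3.
Clue 3 places the drum player in house 2.
House 1's instrument must be trumpet (nothing else left).
So house 3 gets clarinet for instrument.
Clue 2 places the nurse in house 3.
Clue 5 places the person with the sapphire in house 2.
The only profession still possible for house 2 is teacher.
So house 1 gets ruby for gemstone.
So: house 1 = artist/ruby/trumpet, house 2 = teacher/sapphire/drum, house 3 = nurse/topaz/clarinet, house 4 = plumber/pearl/cello, house 5 = doctor/onyx/saxophone.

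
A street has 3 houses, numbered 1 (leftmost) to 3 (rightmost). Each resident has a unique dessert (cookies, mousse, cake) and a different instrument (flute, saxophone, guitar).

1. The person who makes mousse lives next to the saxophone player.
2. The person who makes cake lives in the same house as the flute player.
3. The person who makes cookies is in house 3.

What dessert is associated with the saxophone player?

cookies

By clue 3, the person who makes cookies is in house 3.
The person who makes cake is narrowed to house 1 or 2; consider each.
Placing it in house 2 leads to a contradiction, so it's in house 1.
The flute player is in house 1 (clue 2).
House 2's dessert must be mousse (nothing else left).
From clue 1, the saxophone player must be in house 3.
The only instrument still possible for house 2 is guitar.
So: house 1 = cake/flute, house 2 = mousse/guitar, house 3 = cookies/saxophone.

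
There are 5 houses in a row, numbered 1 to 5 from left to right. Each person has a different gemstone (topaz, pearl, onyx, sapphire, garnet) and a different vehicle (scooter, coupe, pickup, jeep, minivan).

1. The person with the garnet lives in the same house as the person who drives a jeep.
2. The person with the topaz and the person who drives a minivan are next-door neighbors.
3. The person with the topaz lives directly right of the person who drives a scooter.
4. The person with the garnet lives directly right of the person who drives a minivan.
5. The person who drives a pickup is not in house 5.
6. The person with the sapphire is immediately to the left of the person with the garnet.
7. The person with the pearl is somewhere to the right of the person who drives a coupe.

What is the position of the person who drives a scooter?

2

The only vehicle still possible for house 5 is jeep.
From clue 1, the person with the garnet must be in house 5.
Clue 4 places the person who drives a minivan in house 4.
From clue 6, the person with the sapphire must be in house 4.
So house 1 gets onyx for gemstone.
By clue 2, the person with the topaz is in house 3.
Clue 3: the person who drives a scooter is in house 2.
So house 2 gets pearl for gemstone.
House 1 vehicle: only coupe fits.
The only vehicle still possible for house 3 is pickup.
So: house 1 = onyx/coupe, house 2 = pearl/scooter, house 3 = topaz/pickup, house 4 = sapphire/minivan, house 5 = garnet/jeep.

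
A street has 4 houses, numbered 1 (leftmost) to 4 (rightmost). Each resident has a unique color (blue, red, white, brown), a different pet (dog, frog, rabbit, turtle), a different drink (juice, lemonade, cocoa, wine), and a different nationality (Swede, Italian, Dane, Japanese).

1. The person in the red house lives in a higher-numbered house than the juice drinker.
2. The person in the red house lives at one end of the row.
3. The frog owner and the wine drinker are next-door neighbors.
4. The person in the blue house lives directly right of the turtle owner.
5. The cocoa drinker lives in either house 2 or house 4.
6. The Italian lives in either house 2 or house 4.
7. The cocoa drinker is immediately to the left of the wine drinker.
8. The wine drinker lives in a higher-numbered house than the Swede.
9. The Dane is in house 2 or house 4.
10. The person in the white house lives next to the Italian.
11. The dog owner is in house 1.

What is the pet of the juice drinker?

Clue 2: the person in the red house is in house 4.
By clue 7, the cocoa drinker is in house 2.
Clue 7: the wine drinker is in house 3.
The dog owner is in house 1 (clue 11).
House 4 drink: only lemonade fits.
House 3 nationality: only Japanese fits.
Clue 4: the person in the blue house is in house 3.
Clue 4: the turtle owner is in house 2.
House 1 color: only white fits.
House 2's color must be brown (nothing else left).
The only pet still possible for house 3 is rabbit.
House 4's pet must be frog (nothing else left).
So house 1 gets juice for drink.
House 1's nationality must be Swede (nothing else left).
Clue 10: the Italian is in house 2.
So house 4 gets Dane for nationality.
So: house 1 = white/dog/juice/Swede, house 2 = brown/turtle/cocoa/Italian, house 3 = blue/rabbit/wine/Japanese, house 4 = red/frog/lemonade/Dane.

dog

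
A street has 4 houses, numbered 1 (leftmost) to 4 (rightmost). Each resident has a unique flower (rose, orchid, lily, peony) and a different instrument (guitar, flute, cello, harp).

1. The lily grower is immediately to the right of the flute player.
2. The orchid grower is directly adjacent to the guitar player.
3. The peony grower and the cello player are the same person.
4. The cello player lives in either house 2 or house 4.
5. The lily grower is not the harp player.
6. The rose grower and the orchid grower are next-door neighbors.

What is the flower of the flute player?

orchid

The peony grower is narrowed to house 2 or 4; consider each.
Placing it in house 2 leads to a contradiction, so it's in house 4.
By clue 3, the cello player is in house 4.
The lily grower is narrowed to house 2 or 3; consider each.
Placing it in house 2 leads to a contradiction, so it's in house 3.
The flute player is in house 2 (clue 1).
House 1's instrument must be harp (nothing else left).
So house 3 gets guitar for instrument.
The orchid grower is in house 2 (clue 2).
Clue 6 places the rose grower in house 1.
So: house 1 = rose/harp, house 2 = orchid/flute, house 3 = lily/guitar, house 4 = peony/cello.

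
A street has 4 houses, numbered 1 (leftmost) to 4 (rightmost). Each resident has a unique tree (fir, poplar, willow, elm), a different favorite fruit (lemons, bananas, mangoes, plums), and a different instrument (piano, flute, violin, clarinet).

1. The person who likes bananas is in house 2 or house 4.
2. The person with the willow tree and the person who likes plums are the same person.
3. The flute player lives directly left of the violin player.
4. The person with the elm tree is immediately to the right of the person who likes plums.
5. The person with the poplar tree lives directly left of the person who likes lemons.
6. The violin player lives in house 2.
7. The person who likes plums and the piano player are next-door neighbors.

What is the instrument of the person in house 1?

flute

By clue 6, the violin player is in house 2.
Clue 3: the flute player is in house 1.
So house 1 gets mangoes for favorite fruit.
The person with the elm tree is narrowed to house 3 or 4; consider each.
Placing it in house 3 leads to a contradiction, so it's in house 4.
The person who likes plums is in house 3 (clue 4).
Clue 7 places the piano player in house 4.
The only instrument still possible for house 3 is clarinet.
Clue 2 places the person with the willow tree in house 3.
House 2's tree must be fir (nothing else left).
The person who likes lemons is in house 2 (clue 5).
House 1 tree: only poplar fits.
House 4 favorite fruit: only bananas fits.
So: house 1 = poplar/mangoes/flute, house 2 = fir/lemons/violin, house 3 = willow/plums/clarinet, house 4 = elm/bananas/piano.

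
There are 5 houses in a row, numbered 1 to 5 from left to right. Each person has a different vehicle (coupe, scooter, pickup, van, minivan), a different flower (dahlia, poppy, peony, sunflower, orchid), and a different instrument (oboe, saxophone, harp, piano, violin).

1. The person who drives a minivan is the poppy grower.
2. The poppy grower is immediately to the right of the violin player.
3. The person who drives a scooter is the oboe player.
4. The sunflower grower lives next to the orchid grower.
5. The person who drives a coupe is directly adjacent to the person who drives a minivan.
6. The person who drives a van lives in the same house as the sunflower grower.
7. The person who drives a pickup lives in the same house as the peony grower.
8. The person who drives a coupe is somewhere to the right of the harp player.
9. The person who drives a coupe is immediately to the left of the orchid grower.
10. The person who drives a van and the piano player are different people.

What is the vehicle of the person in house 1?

pickup

The person who drives a coupe is narrowed to house 2 or 3 or 4; consider each.
Placing it in house 2 and house 4 leads to a contradiction, so it's in house 3.
By clue 9, the orchid grower is in house 4.
From clue 1, the person who drives a minivan must be in house 2.
By clue 1, the poppy grower is in house 2.
Clue 2: the violin player is in house 1.
By clue 6, the person who drives a van is in house 5.
Clue 6 places the sunflower grower in house 5.
The only vehicle still possible for house 4 is scooter.
So house 3 gets dahlia for flower.
Clue 3: the oboe player is in house 4.
House 1 vehicle: only pickup fits.
That leaves peony as the flower for house 1.
House 2 instrument: only harp fits.
House 3 instrument: only piano fits.
The only instrument still possible for house 5 is saxophone.
So: house 1 = pickup/peony/violin, house 2 = minivan/poppy/harp, house 3 = coupe/dahlia/piano, house 4 = scooter/orchid/oboe, house 5 = van/sunflower/saxophone.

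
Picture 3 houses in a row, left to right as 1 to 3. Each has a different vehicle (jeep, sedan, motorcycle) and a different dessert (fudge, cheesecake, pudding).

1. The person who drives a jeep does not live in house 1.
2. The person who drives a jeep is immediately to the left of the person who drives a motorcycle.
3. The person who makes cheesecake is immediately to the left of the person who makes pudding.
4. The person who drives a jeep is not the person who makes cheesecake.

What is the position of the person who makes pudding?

2

The person who drives a jeep is in house 2 (clue 2).
By clue 2, the person who drives a motorcycle is in house 3.
From clue 4, the person who makes cheesecake must be in house 1.
So house 1 gets sedan for vehicle.
From clue 3, the person who makes pudding must be in house 2.
House 3 dessert: only fudge fits.
So: house 1 = sedan/cheesecake, house 2 = jeep/pudding, house 3 = motorcycle/fudge.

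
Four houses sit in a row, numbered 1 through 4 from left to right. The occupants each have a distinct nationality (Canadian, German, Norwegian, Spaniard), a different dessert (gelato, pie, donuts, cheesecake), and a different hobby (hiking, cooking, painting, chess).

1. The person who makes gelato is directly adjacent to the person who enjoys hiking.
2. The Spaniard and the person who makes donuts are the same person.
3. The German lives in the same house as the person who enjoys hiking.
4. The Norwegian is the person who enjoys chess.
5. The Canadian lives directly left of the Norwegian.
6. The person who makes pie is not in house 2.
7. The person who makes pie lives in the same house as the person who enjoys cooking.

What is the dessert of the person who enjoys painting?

The Canadian is narrowed to house 1 or 2 or 3; consider each.
Placing it in house 2 and house 3 leads to a contradiction, so it's in house 1.
By clue 5, the Norwegian is in house 2.
By clue 4, the person who enjoys chess is in house 2.
The German is narrowed to house 3 or 4; consider each.
Placing it in house 4 leads to a contradiction, so it's in house 3.
Clue 3: the person who enjoys hiking is in house 3.
So house 4 gets Spaniard for nationality.
By clue 2, the person who makes donuts is in house 4.
House 3's dessert must be cheesecake (nothing else left).
The person who enjoys cooking is in house 1 (clue 7).
House 1 dessert: only pie fits.
The only dessert still possible for house 2 is gelato.
So house 4 gets painting for hobby.
So: house 1 = Canadian/pie/cooking, house 2 = Norwegian/gelato/chess, house 3 = German/cheesecake/hiking, house 4 = Spaniard/donuts/painting.

donuts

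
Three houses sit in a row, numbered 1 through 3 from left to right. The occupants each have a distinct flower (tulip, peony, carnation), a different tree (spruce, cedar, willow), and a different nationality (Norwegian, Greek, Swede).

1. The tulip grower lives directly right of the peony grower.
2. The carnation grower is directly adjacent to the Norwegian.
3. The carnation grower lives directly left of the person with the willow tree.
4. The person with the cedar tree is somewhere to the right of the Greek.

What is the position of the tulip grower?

3

So house 3 gets tulip for flower.
House 1 tree: only spruce fits.
From clue 1, the peony grower must be in house 2.
That leaves carnation as the flower for house 1.
Clue 2 places the Norwegian in house 2.
From clue 3, the person with the willow tree must be in house 2.
House 3 tree: only cedar fits.
House 1 nationality: only Greek fits.
House 3 nationality: only Swede fits.
So: house 1 = carnation/spruce/Greek, house 2 = peony/willow/Norwegian, house 3 = tulip/cedar/Swede.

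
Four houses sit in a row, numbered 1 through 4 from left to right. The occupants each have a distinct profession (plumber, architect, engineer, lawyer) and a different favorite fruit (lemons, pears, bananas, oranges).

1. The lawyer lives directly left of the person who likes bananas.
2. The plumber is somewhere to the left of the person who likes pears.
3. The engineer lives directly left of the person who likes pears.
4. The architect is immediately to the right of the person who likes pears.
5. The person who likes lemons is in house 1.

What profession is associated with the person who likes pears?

lawyer

Clue 5 places the person who likes lemons in house 1.
That leaves architect as the profession for house 4.
By clue 4, the person who likes pears is in house 3.
That leaves lawyer as the profession for house 3.
By clue 1, the person who likes bananas is in house 4.
Clue 3 places the engineer in house 2.
So house 1 gets plumber for profession.
The only favorite fruit still possible for house 2 is oranges.
So: house 1 = plumber/lemons, house 2 = engineer/oranges, house 3 = lawyer/pears, house 4 = architect/bananas.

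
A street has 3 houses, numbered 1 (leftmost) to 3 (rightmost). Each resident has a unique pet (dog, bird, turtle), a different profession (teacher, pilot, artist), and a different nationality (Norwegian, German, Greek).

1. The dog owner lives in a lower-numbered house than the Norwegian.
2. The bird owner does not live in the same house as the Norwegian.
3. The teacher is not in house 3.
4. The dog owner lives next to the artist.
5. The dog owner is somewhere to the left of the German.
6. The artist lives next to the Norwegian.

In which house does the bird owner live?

The only nationality still possible for house 1 is Greek.
The dog owner is narrowed to house 1 or 2; consider each.
Placing it in house 2 leads to a contradiction, so it's in house 1.
The artist is in house 2 (clue 4).
Clue 6 places the Norwegian in house 3.
House 3's profession must be pilot (nothing else left).
That leaves German as the nationality for house 2.
From clue 2, the bird owner must be in house 2.
House 3's pet must be turtle (nothing else left).
That leaves teacher as the profession for house 1.
So: house 1 = dog/teacher/Greek, house 2 = bird/artist/German, house 3 = turtle/pilot/Norwegian.

2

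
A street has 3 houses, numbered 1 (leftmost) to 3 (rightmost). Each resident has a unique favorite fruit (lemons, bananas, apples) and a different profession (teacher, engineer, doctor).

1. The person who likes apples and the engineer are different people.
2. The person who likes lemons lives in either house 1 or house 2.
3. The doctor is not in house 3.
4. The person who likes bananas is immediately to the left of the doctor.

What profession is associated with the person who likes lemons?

The person who likes bananas is in house 1 (clue 4).
The doctor is in house 2 (clue 4).
So house 3 gets apples for favorite fruit.
The engineer is in house 1 (clue 1).
House 2's favorite fruit must be lemons (nothing else left).
House 3's profession must be teacher (nothing else left).
So: house 1 = bananas/engineer, house 2 = lemons/doctor, house 3 = apples/teacher.

doctor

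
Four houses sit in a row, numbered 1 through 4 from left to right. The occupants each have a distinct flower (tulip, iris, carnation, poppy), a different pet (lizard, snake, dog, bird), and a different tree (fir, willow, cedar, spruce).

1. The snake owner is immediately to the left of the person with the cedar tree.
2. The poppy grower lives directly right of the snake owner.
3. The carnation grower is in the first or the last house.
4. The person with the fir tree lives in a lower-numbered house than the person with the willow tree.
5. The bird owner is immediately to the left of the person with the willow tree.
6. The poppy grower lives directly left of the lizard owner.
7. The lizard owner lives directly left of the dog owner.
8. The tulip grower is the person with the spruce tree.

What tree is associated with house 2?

Clue 7: the lizard owner is in house 3.
From clue 7, the dog owner must be in house 4.
Clue 6: the poppy grower is in house 2.
The only tree still possible for house 4 is spruce.
By clue 2, the snake owner is in house 1.
From clue 8, the tulip grower must be in house 4.
The only flower still possible for house 1 is carnation.
So house 3 gets iris for flower.
That leaves bird as the pet for house 2.
So house 1 gets fir for tree.
Clue 1 places the person with the cedar tree in house 2.
By clue 5, the person with the willow tree is in house 3.
So: house 1 = carnation/snake/fir, house 2 = poppy/bird/cedar, house 3 = iris/lizard/willow, house 4 = tulip/dog/spruce.

cedar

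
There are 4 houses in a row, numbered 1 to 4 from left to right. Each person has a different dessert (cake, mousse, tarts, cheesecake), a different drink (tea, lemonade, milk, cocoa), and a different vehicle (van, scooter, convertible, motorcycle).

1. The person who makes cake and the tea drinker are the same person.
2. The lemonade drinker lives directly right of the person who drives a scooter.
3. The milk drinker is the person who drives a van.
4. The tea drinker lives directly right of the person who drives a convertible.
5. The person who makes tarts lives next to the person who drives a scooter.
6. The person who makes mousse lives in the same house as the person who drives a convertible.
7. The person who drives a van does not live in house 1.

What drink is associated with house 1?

cocoa

So house 1 gets cocoa for drink.
The person who makes cake is narrowed to house 2 or 3 or 4; consider each.
Placing it in house 3 and house 4 leads to a contradiction, so it's in house 2.
Clue 1 places the tea drinker in house 2.
The person who drives a convertible is in house 1 (clue 4).
The person who makes mousse is in house 1 (clue 6).
The person who makes cheesecake is narrowed to house 3 or 4; consider each.
Placing it in house 3 leads to a contradiction, so it's in house 4.
That leaves tarts as the dessert for house 3.
From clue 5, the person who drives a scooter must be in house 2.
Clue 2: the lemonade drinker is in house 3.
House 4 drink: only milk fits.
The person who drives a van is in house 4 (clue 3).
So house 3 gets motorcycle for vehicle.
So: house 1 = mousse/cocoa/convertible, house 2 = cake/tea/scooter, house 3 = tarts/lemonade/motorcycle, house 4 = cheesecake/milk/van.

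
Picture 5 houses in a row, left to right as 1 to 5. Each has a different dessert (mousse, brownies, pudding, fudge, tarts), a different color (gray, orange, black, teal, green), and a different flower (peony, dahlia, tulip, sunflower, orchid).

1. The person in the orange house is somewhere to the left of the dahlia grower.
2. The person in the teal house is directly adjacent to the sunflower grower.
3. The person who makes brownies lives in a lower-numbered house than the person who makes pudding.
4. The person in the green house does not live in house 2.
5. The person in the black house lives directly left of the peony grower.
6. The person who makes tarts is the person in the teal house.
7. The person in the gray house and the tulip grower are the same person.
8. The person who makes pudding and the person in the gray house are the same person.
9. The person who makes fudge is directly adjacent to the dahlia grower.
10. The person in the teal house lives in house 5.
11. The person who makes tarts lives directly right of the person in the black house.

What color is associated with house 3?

green

Clue 10 places the person in the teal house in house 5.
From clue 2, the sunflower grower must be in house 4.
By clue 6, the person who makes tarts is in house 5.
From clue 11, the person in the black house must be in house 4.
The only flower still possible for house 1 is orchid.
The peony grower is in house 5 (clue 5).
The person who makes brownies is narrowed to house 1 or 2; consider each.
Placing it in house 2 leads to a contradiction, so it's in house 1.
The person who makes pudding is narrowed to house 2 or 3; consider each.
Placing it in house 3 leads to a contradiction, so it's in house 2.
By clue 8, the person in the gray house is in house 2.
That leaves orange as the color for house 1.
House 3 color: only green fits.
From clue 7, the tulip grower must be in house 2.
The only flower still possible for house 3 is dahlia.
The person who makes fudge is in house 4 (clue 9).
The only dessert still possible for house 3 is mousse.
So: house 1 = brownies/orange/orchid, house 2 = pudding/gray/tulip, house 3 = mousse/green/dahlia, house 4 = fudge/black/sunflower, house 5 = tarts/teal/peony.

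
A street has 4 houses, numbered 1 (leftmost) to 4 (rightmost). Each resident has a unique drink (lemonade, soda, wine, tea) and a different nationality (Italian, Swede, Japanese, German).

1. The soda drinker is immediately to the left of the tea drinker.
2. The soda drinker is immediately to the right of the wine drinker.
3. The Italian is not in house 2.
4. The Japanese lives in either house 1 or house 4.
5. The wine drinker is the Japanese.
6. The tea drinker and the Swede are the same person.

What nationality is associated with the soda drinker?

Clue 5: the wine drinker is in house 1.
By clue 5, the Japanese is in house 1.
Clue 2: the soda drinker is in house 2.
House 2's nationality must be German (nothing else left).
Clue 1: the tea drinker is in house 3.
From clue 6, the Swede must be in house 3.
House 4 drink: only lemonade fits.
So house 4 gets Italian for nationality.
So: house 1 = wine/Japanese, house 2 = soda/German, house 3 = tea/Swede, house 4 = lemonade/Italian.

German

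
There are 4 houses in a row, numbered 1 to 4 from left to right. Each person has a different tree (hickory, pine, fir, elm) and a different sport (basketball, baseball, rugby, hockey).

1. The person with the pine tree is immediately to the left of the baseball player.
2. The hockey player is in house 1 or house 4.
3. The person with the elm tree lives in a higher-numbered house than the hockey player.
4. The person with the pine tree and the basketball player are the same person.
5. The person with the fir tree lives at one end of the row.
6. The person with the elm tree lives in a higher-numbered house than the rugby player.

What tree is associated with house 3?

The hockey player is in house 1 (clue 3).
That leaves baseball as the sport for house 4.
By clue 1, the person with the pine tree is in house 3.
Clue 4 places the basketball player in house 3.
House 2's tree must be hickory (nothing else left).
So house 4 gets elm for tree.
The only sport still possible for house 2 is rugby.
The only tree still possible for house 1 is fir.
So: house 1 = fir/hockey, house 2 = hickory/rugby, house 3 = pine/basketball, house 4 = elm/baseball.

pine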